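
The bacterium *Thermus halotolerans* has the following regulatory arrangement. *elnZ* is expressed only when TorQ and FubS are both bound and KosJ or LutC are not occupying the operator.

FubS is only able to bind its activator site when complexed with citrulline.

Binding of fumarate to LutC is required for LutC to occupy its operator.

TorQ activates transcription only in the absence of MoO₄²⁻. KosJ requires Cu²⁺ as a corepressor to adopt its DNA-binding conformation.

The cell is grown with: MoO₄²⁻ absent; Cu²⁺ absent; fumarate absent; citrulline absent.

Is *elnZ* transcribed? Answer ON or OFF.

MoO₄²⁻ is absent, so TorQ is active.
Cu²⁺ is absent, so KosJ is inactive.
Citrulline is absent, so FubS is inactive.
Fumarate is absent, so LutC is inactive.
Required activator FubS is absent, so *elnZ* is not transcribed.

OFF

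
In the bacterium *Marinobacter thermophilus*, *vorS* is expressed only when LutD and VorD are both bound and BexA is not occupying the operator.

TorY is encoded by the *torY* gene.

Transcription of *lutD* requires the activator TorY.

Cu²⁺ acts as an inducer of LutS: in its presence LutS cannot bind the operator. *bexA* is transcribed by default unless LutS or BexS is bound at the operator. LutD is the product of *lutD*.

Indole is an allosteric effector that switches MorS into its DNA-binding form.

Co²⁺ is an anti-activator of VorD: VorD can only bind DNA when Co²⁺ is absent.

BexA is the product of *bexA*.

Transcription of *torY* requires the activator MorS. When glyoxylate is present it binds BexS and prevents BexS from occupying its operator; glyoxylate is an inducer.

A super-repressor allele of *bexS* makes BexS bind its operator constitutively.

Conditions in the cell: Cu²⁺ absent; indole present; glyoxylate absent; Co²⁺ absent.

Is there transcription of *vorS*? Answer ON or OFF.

Cu²⁺ is absent, so LutS is active.
BexS is constitutively active in this strain.
With repressor LutS bound, *bexA* is not transcribed.
So BexA is not produced.
Indole is present, so MorS is active.
No repressor is bound and MorS is active, so *torY* is transcribed.
So TorY is produced and active.
No repressor is bound and TorY is active, so *lutD* is transcribed.
So LutD is produced and active.
Co²⁺ is absent, so VorD is active.
No repressor is bound and LutD and VorD are active, so *vorS* is transcribed.

ON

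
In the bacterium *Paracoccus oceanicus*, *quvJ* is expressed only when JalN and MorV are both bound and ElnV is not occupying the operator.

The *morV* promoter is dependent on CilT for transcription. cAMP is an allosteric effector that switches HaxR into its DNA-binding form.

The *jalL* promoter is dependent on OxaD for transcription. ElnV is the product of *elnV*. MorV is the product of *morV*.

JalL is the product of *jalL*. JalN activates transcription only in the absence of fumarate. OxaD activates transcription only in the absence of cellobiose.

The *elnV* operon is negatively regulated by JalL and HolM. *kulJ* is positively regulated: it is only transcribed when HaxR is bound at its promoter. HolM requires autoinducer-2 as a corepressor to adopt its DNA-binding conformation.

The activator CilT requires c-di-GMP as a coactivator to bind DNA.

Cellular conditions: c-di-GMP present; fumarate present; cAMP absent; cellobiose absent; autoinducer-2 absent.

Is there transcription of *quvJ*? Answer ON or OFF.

OFF

Fumarate is present, so JalN is inactive.
Cellobiose is absent, so OxaD is active.
No repressor is bound and OxaD is active, so *jalL* is transcribed.
So JalL is produced and active.
Autoinducer-2 is absent, so HolM is inactive.
With repressor JalL bound, *elnV* is not transcribed.
So ElnV is not produced.
c-di-GMP is present, so CilT is active.
No repressor is bound and CilT is active, so *morV* is transcribed.
So MorV is produced and active.
Required activator JalN is absent, so *quvJ* is not transcribed.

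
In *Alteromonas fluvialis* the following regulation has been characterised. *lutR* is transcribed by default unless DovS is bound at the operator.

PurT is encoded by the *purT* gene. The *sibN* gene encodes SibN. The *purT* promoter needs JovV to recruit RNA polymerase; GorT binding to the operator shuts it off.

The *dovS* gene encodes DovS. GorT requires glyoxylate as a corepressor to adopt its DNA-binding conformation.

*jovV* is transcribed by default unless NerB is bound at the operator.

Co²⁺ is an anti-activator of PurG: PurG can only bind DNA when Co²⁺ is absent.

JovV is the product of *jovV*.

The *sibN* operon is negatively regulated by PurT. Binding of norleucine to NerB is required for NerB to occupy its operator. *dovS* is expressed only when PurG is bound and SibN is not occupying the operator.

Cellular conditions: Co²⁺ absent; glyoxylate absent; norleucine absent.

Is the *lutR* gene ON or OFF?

OFF

Norleucine is absent, so NerB is inactive.
With no repressor bound, *jovV* is transcribed.
So JovV is produced and active.
Glyoxylate is absent, so GorT is inactive.
No repressor is bound and JovV is active, so *purT* is transcribed.
So PurT is produced and active.
With repressor PurT bound, *sibN* is not transcribed.
So SibN is not produced.
Co²⁺ is absent, so PurG is active.
No repressor is bound and PurG is active, so *dovS* is transcribed.
So DovS is produced and active.
With repressor DovS bound, *lutR* is not transcribed.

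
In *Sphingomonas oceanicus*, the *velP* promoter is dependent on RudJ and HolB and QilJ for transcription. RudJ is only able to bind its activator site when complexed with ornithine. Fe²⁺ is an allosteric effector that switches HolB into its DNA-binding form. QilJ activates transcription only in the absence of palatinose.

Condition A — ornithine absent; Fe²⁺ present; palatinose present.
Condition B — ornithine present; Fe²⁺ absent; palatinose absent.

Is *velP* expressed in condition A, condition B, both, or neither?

Condition A:
Ornithine is absent, so RudJ is inactive.
Fe²⁺ is present, so HolB is active.
Palatinose is present, so QilJ is inactive.
Required activator RudJ is absent, so *velP* is not transcribed.
→ *velP* is OFF in A.
Condition B:
Ornithine is present, so RudJ is active.
Fe²⁺ is absent, so HolB is inactive.
Palatinose is absent, so QilJ is active.
Required activator HolB is absent, so *velP* is not transcribed.
→ *velP* is OFF in B.

neither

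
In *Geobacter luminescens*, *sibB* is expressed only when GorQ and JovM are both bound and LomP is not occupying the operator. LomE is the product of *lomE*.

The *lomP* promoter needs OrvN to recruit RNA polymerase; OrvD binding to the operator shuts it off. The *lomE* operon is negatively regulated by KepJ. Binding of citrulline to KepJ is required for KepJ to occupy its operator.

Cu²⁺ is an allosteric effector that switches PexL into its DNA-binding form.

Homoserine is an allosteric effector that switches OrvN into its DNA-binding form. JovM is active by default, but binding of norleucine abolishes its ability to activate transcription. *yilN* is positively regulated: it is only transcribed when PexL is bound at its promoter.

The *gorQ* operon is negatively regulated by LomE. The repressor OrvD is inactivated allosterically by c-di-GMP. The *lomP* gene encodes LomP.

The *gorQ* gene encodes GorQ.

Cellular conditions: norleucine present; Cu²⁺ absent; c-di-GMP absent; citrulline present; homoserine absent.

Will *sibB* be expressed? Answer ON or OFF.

OFF

c-di-GMP is absent, so OrvD is active.
Homoserine is absent, so OrvN is inactive.
With repressor OrvD bound, *lomP* is not transcribed.
So LomP is not produced.
Citrulline is present, so KepJ is active.
With repressor KepJ bound, *lomE* is not transcribed.
So LomE is not produced.
With no repressor bound, *gorQ* is transcribed.
So GorQ is produced and active.
Norleucine is present, so JovM is inactive.
Required activator JovM is absent, so *sibB* is not transcribed.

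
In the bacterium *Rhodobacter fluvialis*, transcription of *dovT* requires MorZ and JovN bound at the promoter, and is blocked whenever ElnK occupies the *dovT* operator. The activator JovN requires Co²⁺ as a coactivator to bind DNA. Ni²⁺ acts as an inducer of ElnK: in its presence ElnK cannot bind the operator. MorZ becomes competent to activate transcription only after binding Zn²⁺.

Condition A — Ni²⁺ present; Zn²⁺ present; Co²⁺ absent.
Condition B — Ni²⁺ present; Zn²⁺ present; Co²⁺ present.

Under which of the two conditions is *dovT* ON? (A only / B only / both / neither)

Condition A:
Ni²⁺ is present, so ElnK is inactive.
Zn²⁺ is present, so MorZ is active.
Co²⁺ is absent, so JovN is inactive.
Required activator JovN is absent, so *dovT* is not transcribed.
→ *dovT* is OFF in A.
Condition B:
Ni²⁺ is present, so ElnK is inactive.
Zn²⁺ is present, so MorZ is active.
Co²⁺ is present, so JovN is active.
No repressor is bound and MorZ and JovN are active, so *dovT* is transcribed.
→ *dovT* is ON in B.

B only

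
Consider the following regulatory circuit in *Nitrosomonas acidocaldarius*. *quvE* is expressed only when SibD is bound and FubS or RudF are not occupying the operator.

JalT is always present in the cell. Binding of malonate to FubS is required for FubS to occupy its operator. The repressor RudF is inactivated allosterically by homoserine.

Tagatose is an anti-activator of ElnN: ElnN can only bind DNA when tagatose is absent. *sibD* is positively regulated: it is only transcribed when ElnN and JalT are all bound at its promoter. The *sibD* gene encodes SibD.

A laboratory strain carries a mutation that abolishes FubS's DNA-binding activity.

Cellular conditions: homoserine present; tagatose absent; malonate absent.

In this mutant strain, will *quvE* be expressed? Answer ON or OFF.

FubS is non-functional in this strain, so it has no effect.
Tagatose is absent, so ElnN is active.
JalT is produced constitutively and is active.
No repressor is bound and ElnN and JalT are active, so *sibD* is transcribed.
So SibD is produced and active.
Homoserine is present, so RudF is inactive.
No repressor is bound and SibD is active, so *quvE* is transcribed.

ON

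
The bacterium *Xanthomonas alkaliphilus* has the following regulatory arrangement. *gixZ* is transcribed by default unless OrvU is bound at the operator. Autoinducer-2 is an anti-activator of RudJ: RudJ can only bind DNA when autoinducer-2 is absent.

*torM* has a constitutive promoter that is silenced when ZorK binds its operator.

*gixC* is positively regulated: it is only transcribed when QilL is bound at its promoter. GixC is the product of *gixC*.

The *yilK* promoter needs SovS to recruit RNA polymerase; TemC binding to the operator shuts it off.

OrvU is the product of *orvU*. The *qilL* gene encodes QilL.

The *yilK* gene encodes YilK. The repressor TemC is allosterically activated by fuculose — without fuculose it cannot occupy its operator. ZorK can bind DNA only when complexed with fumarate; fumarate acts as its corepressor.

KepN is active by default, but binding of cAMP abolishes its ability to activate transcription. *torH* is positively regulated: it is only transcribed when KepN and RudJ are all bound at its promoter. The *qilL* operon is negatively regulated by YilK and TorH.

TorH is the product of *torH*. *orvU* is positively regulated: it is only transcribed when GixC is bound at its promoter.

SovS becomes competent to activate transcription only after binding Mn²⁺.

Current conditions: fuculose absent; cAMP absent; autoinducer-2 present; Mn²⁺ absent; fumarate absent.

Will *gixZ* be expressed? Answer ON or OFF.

Fuculose is absent, so TemC is inactive.
Mn²⁺ is absent, so SovS is inactive.
Required activator SovS is absent, so *yilK* is not transcribed.
So YilK is not produced.
cAMP is absent, so KepN is active.
Autoinducer-2 is present, so RudJ is inactive.
Required activator RudJ is absent, so *torH* is not transcribed.
So TorH is not produced.
With no repressor bound, *qilL* is transcribed.
So QilL is produced and active.
No repressor is bound and QilL is active, so *gixC* is transcribed.
So GixC is produced and active.
No repressor is bound and GixC is active, so *orvU* is transcribed.
So OrvU is produced and active.
With repressor OrvU bound, *gixZ* is not transcribed.

OFF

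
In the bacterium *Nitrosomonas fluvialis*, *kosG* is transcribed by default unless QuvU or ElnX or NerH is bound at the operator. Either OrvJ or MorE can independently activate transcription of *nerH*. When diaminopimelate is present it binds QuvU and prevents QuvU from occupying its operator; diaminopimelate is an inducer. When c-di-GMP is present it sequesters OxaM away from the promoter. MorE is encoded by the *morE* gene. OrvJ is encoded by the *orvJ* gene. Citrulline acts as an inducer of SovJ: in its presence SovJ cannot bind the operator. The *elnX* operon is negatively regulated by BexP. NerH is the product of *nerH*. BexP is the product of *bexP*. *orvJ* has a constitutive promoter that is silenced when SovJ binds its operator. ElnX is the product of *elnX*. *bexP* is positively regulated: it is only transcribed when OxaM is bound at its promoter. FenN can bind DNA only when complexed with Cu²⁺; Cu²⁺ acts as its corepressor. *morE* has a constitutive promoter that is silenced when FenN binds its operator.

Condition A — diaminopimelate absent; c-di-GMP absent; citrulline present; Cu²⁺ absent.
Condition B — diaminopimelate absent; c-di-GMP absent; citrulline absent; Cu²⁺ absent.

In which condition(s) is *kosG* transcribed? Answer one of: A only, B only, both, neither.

neither

Condition A:
Diaminopimelate is absent, so QuvU is active.
c-di-GMP is absent, so OxaM is active.
No repressor is bound and OxaM is active, so *bexP* is transcribed.
So BexP is produced and active.
With repressor BexP bound, *elnX* is not transcribed.
So ElnX is not produced.
Citrulline is present, so SovJ is inactive.
With no repressor bound, *orvJ* is transcribed.
So OrvJ is produced and active.
Cu²⁺ is absent, so FenN is inactive.
With no repressor bound, *morE* is transcribed.
So MorE is produced and active.
Activator OrvJ is present, so *nerH* is transcribed.
So NerH is produced and active.
With repressor QuvU bound, *kosG* is not transcribed.
→ *kosG* is OFF in A.
Condition B:
Diaminopimelate is absent, so QuvU is active.
c-di-GMP is absent, so OxaM is active.
No repressor is bound and OxaM is active, so *bexP* is transcribed.
So BexP is produced and active.
With repressor BexP bound, *elnX* is not transcribed.
So ElnX is not produced.
Citrulline is absent, so SovJ is active.
With repressor SovJ bound, *orvJ* is not transcribed.
So OrvJ is not produced.
Cu²⁺ is absent, so FenN is inactive.
With no repressor bound, *morE* is transcribed.
So MorE is produced and active.
Activator MorE is present, so *nerH* is transcribed.
So NerH is produced and active.
With repressor QuvU bound, *kosG* is not transcribed.
→ *kosG* is OFF in B.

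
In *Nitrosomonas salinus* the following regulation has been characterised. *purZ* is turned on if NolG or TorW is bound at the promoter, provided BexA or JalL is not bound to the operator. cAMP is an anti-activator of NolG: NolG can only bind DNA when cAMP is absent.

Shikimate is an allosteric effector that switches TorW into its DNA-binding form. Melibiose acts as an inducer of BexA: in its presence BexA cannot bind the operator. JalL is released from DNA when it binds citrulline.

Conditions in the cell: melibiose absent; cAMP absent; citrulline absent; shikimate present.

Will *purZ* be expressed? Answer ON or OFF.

cAMP is absent, so NolG is active.
Melibiose is absent, so BexA is active.
Citrulline is absent, so JalL is active.
Shikimate is present, so TorW is active.
With repressor BexA bound, *purZ* is not transcribed.

OFF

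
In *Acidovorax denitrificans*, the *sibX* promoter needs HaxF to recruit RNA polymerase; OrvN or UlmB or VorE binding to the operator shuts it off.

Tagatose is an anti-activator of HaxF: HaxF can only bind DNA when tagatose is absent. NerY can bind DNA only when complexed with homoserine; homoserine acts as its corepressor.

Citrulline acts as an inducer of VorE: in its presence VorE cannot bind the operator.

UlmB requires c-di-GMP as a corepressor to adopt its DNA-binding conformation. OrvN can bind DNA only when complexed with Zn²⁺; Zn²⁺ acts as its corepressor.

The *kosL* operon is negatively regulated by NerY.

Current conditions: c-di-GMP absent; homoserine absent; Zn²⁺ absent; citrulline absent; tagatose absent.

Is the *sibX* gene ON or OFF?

Zn²⁺ is absent, so OrvN is inactive.
Tagatose is absent, so HaxF is active.
c-di-GMP is absent, so UlmB is inactive.
Citrulline is absent, so VorE is active.
With repressor VorE bound, *sibX* is not transcribed.

OFF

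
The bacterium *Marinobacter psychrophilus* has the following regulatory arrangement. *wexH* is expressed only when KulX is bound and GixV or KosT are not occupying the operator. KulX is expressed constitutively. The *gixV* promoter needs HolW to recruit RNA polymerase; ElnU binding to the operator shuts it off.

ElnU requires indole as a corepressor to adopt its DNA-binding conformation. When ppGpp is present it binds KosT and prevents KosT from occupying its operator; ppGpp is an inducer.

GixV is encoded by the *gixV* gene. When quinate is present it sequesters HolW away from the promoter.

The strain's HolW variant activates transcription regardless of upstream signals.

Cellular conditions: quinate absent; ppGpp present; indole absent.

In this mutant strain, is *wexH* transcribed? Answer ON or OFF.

Indole is absent, so ElnU is inactive.
HolW is constitutively active in this strain.
No repressor is bound and HolW is active, so *gixV* is transcribed.
So GixV is produced and active.
KulX is produced constitutively and is active.
ppGpp is present, so KosT is inactive.
With repressor GixV bound, *wexH* is not transcribed.

OFF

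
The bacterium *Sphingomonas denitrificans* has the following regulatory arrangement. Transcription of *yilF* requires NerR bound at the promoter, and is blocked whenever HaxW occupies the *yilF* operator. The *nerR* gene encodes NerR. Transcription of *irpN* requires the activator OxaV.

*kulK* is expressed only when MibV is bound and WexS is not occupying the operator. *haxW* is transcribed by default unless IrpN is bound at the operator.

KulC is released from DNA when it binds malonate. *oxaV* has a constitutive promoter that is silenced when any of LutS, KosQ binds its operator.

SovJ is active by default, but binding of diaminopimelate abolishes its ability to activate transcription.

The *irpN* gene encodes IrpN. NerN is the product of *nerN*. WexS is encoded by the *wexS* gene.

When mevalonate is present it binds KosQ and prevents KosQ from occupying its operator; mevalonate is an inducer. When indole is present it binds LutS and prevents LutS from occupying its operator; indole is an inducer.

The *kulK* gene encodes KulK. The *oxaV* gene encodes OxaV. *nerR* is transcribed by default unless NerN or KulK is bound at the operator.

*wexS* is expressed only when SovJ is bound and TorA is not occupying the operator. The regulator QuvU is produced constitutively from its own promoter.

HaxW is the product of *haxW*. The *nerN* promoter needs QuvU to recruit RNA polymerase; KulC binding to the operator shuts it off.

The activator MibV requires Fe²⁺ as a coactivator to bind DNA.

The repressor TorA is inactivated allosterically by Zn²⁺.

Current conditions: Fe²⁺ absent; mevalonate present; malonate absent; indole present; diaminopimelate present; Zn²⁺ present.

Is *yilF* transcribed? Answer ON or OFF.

ON

QuvU is produced constitutively and is active.
Malonate is absent, so KulC is active.
With repressor KulC bound, *nerN* is not transcribed.
So NerN is not produced.
Fe²⁺ is absent, so MibV is inactive.
Zn²⁺ is present, so TorA is inactive.
Diaminopimelate is present, so SovJ is inactive.
Required activator SovJ is absent, so *wexS* is not transcribed.
So WexS is not produced.
Required activator MibV is absent, so *kulK* is not transcribed.
So KulK is not produced.
With no repressor bound, *nerR* is transcribed.
So NerR is produced and active.
Indole is present, so LutS is inactive.
Mevalonate is present, so KosQ is inactive.
With no repressor bound, *oxaV* is transcribed.
So OxaV is produced and active.
No repressor is bound and OxaV is active, so *irpN* is transcribed.
So IrpN is produced and active.
With repressor IrpN bound, *haxW* is not transcribed.
So HaxW is not produced.
No repressor is bound and NerR is active, so *yilF* is transcribed.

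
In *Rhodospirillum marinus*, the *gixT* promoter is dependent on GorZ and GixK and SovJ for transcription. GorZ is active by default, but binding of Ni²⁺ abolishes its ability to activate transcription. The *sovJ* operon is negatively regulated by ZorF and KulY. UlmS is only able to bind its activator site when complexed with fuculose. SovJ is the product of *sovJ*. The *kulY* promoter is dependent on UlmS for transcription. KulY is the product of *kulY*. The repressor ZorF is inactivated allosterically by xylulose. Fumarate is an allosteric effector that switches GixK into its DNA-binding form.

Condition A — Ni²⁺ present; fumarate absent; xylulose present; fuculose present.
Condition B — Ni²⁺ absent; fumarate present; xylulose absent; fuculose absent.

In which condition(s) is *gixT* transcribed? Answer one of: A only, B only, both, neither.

neither

Condition A:
Ni²⁺ is present, so GorZ is inactive.
Fumarate is absent, so GixK is inactive.
Xylulose is present, so ZorF is inactive.
Fuculose is present, so UlmS is active.
No repressor is bound and UlmS is active, so *kulY* is transcribed.
So KulY is produced and active.
With repressor KulY bound, *sovJ* is not transcribed.
So SovJ is not produced.
Required activator GorZ is absent, so *gixT* is not transcribed.
→ *gixT* is OFF in A.
Condition B:
Ni²⁺ is absent, so GorZ is active.
Fumarate is present, so GixK is active.
Xylulose is absent, so ZorF is active.
Fuculose is absent, so UlmS is inactive.
Required activator UlmS is absent, so *kulY* is not transcribed.
So KulY is not produced.
With repressor ZorF bound, *sovJ* is not transcribed.
So SovJ is not produced.
Required activator SovJ is absent, so *gixT* is not transcribed.
→ *gixT* is OFF in B.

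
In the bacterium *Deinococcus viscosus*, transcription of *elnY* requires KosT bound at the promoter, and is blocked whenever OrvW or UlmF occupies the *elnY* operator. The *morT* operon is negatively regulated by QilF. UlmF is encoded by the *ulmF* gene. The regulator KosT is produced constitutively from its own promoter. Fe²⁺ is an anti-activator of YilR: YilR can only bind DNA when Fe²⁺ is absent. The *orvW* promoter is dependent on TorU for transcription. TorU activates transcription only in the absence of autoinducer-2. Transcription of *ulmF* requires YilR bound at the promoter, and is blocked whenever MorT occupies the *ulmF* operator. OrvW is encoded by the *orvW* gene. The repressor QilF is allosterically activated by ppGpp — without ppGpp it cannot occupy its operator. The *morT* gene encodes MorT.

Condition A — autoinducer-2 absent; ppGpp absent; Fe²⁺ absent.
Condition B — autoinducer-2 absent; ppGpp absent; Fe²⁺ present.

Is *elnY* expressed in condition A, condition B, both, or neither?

neither

Condition A:
KosT is produced constitutively and is active.
Autoinducer-2 is absent, so TorU is active.
No repressor is bound and TorU is active, so *orvW* is transcribed.
So OrvW is produced and active.
ppGpp is absent, so QilF is inactive.
With no repressor bound, *morT* is transcribed.
So MorT is produced and active.
Fe²⁺ is absent, so YilR is active.
With repressor MorT bound, *ulmF* is not transcribed.
So UlmF is not produced.
With repressor OrvW bound, *elnY* is not transcribed.
→ *elnY* is OFF in A.
Condition B:
KosT is produced constitutively and is active.
Autoinducer-2 is absent, so TorU is active.
No repressor is bound and TorU is active, so *orvW* is transcribed.
So OrvW is produced and active.
ppGpp is absent, so QilF is inactive.
With no repressor bound, *morT* is transcribed.
So MorT is produced and active.
Fe²⁺ is present, so YilR is inactive.
With repressor MorT bound, *ulmF* is not transcribed.
So UlmF is not produced.
With repressor OrvW bound, *elnY* is not transcribed.
→ *elnY* is OFF in B.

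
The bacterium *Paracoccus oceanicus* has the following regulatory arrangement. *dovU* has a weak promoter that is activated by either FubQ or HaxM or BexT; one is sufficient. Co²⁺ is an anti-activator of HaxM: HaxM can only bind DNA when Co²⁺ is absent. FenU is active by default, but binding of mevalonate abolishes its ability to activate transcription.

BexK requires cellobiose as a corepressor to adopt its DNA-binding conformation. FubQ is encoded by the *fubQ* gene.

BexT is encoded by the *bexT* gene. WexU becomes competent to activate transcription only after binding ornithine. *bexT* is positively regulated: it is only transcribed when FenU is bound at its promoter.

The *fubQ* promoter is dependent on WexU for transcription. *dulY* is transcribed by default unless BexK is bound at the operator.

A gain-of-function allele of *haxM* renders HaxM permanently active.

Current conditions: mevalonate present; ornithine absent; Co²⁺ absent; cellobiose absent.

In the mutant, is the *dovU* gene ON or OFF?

ON

Ornithine is absent, so WexU is inactive.
Required activator WexU is absent, so *fubQ* is not transcribed.
So FubQ is not produced.
HaxM is constitutively active in this strain.
Mevalonate is present, so FenU is inactive.
Required activator FenU is absent, so *bexT* is not transcribed.
So BexT is not produced.
Activator HaxM is present, so *dovU* is transcribed.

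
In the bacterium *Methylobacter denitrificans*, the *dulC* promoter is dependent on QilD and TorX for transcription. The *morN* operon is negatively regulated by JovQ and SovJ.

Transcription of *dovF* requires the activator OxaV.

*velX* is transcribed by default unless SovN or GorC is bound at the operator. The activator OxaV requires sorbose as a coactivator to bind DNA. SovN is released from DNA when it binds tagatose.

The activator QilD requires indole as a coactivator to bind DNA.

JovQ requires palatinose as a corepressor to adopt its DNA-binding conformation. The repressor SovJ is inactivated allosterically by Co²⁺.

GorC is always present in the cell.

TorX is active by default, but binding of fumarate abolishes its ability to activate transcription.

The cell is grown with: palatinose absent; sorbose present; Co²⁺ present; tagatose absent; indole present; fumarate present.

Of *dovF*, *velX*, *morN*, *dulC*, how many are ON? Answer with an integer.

2

Sorbose is present, so OxaV is active.
No repressor is bound and OxaV is active, so *dovF* is transcribed.
→ *dovF* is ON.
Tagatose is absent, so SovN is active.
GorC is produced constitutively and is active.
With repressor SovN bound, *velX* is not transcribed.
→ *velX* is OFF.
Palatinose is absent, so JovQ is inactive.
Co²⁺ is present, so SovJ is inactive.
With no repressor bound, *morN* is transcribed.
→ *morN* is ON.
Indole is present, so QilD is active.
Fumarate is present, so TorX is inactive.
Required activator TorX is absent, so *dulC* is not transcribed.
→ *dulC* is OFF.
2 of the 4 genes are transcribed.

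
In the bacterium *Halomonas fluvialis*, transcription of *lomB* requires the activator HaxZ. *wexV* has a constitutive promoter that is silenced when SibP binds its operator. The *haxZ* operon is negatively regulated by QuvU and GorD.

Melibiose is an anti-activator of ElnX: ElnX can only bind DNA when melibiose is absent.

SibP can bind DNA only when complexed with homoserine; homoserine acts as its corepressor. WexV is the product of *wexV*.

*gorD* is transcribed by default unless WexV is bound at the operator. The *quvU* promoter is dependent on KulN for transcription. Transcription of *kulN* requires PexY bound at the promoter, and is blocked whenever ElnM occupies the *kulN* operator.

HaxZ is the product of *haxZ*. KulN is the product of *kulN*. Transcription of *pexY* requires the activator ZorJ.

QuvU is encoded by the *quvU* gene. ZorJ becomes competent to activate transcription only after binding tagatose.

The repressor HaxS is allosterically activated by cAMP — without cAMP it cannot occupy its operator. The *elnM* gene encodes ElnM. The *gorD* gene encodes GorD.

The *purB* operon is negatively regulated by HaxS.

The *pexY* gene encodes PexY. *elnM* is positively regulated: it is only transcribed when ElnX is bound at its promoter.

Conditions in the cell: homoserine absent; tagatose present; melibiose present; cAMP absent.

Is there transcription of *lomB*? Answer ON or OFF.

OFF

Tagatose is present, so ZorJ is active.
No repressor is bound and ZorJ is active, so *pexY* is transcribed.
So PexY is produced and active.
Melibiose is present, so ElnX is inactive.
Required activator ElnX is absent, so *elnM* is not transcribed.
So ElnM is not produced.
No repressor is bound and PexY is active, so *kulN* is transcribed.
So KulN is produced and active.
No repressor is bound and KulN is active, so *quvU* is transcribed.
So QuvU is produced and active.
Homoserine is absent, so SibP is inactive.
With no repressor bound, *wexV* is transcribed.
So WexV is produced and active.
With repressor WexV bound, *gorD* is not transcribed.
So GorD is not produced.
With repressor QuvU bound, *haxZ* is not transcribed.
So HaxZ is not produced.
Required activator HaxZ is absent, so *lomB* is not transcribed.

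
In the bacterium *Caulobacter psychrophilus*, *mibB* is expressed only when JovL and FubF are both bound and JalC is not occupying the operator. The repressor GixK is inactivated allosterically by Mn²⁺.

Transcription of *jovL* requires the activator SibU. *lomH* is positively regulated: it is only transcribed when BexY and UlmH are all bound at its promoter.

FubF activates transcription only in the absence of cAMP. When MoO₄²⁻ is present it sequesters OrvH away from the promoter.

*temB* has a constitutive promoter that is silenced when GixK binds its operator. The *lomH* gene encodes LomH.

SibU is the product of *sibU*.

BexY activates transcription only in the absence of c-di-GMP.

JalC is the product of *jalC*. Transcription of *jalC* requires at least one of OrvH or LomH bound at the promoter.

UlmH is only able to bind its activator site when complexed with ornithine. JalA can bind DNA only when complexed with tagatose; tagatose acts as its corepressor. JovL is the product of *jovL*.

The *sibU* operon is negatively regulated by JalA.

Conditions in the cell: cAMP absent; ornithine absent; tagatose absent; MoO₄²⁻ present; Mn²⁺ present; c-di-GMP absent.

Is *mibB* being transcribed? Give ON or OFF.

MoO₄²⁻ is present, so OrvH is inactive.
c-di-GMP is absent, so BexY is active.
Ornithine is absent, so UlmH is inactive.
Required activator UlmH is absent, so *lomH* is not transcribed.
So LomH is not produced.
No activator is available at the *jalC* promoter, so *jalC* is not transcribed.
So JalC is not produced.
Tagatose is absent, so JalA is inactive.
With no repressor bound, *sibU* is transcribed.
So SibU is produced and active.
No repressor is bound and SibU is active, so *jovL* is transcribed.
So JovL is produced and active.
cAMP is absent, so FubF is active.
No repressor is bound and JovL and FubF are active, so *mibB* is transcribed.

ON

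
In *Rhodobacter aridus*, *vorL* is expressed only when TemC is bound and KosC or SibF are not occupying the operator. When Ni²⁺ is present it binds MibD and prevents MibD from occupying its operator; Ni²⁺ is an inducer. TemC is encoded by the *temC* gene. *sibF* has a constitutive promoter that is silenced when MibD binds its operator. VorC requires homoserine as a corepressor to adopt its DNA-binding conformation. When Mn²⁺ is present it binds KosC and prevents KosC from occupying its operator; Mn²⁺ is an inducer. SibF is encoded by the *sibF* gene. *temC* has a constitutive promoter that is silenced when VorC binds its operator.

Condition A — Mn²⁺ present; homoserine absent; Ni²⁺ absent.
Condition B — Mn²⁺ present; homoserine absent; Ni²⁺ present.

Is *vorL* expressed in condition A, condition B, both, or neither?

Condition A:
Mn²⁺ is present, so KosC is inactive.
Homoserine is absent, so VorC is inactive.
With no repressor bound, *temC* is transcribed.
So TemC is produced and active.
Ni²⁺ is absent, so MibD is active.
With repressor MibD bound, *sibF* is not transcribed.
So SibF is not produced.
No repressor is bound and TemC is active, so *vorL* is transcribed.
→ *vorL* is ON in A.
Condition B:
Mn²⁺ is present, so KosC is inactive.
Homoserine is absent, so VorC is inactive.
With no repressor bound, *temC* is transcribed.
So TemC is produced and active.
Ni²⁺ is present, so MibD is inactive.
With no repressor bound, *sibF* is transcribed.
So SibF is produced and active.
With repressor SibF bound, *vorL* is not transcribed.
→ *vorL* is OFF in B.

A only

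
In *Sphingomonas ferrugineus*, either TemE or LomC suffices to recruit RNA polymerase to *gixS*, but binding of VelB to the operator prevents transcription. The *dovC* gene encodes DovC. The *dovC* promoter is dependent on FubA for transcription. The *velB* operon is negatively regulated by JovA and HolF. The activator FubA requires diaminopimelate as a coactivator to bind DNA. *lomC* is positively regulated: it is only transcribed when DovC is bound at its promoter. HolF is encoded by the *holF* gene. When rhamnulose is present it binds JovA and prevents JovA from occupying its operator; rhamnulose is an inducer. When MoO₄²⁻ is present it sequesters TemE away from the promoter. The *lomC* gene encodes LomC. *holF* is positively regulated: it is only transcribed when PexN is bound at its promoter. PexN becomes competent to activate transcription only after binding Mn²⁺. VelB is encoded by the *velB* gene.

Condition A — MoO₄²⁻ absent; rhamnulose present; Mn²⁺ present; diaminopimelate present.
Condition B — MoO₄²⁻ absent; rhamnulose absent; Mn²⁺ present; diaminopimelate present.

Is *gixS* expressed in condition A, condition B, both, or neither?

Condition A:
MoO₄²⁻ is absent, so TemE is active.
Rhamnulose is present, so JovA is inactive.
Mn²⁺ is present, so PexN is active.
No repressor is bound and PexN is active, so *holF* is transcribed.
So HolF is produced and active.
With repressor HolF bound, *velB* is not transcribed.
So VelB is not produced.
Diaminopimelate is present, so FubA is active.
No repressor is bound and FubA is active, so *dovC* is transcribed.
So DovC is produced and active.
No repressor is bound and DovC is active, so *lomC* is transcribed.
So LomC is produced and active.
Activator TemE is present, so *gixS* is transcribed.
→ *gixS* is ON in A.
Condition B:
MoO₄²⁻ is absent, so TemE is active.
Rhamnulose is absent, so JovA is active.
Mn²⁺ is present, so PexN is active.
No repressor is bound and PexN is active, so *holF* is transcribed.
So HolF is produced and active.
With repressor JovA bound, *velB* is not transcribed.
So VelB is not produced.
Diaminopimelate is present, so FubA is active.
No repressor is bound and FubA is active, so *dovC* is transcribed.
So DovC is produced and active.
No repressor is bound and DovC is active, so *lomC* is transcribed.
So LomC is produced and active.
Activator TemE is present, so *gixS* is transcribed.
→ *gixS* is ON in B.

both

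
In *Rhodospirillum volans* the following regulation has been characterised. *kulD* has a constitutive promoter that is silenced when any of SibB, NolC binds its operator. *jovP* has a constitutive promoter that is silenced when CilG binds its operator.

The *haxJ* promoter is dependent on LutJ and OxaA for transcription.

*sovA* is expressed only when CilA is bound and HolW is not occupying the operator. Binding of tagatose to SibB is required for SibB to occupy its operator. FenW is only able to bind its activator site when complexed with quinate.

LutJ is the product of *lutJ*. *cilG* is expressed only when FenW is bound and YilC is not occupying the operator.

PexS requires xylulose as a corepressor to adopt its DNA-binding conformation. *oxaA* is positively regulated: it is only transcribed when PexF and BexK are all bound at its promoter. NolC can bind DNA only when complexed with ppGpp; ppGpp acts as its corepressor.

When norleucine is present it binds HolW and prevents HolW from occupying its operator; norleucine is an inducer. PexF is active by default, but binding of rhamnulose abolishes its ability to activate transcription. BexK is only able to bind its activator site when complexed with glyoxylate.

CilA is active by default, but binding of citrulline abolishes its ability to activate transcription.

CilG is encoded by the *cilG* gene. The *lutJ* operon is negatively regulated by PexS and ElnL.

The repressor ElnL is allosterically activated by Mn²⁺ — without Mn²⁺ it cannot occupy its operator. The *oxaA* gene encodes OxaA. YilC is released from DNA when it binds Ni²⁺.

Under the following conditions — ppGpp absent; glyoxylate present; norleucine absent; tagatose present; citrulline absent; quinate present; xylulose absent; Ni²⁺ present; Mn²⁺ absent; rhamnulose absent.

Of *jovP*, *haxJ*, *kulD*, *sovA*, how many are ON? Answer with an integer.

1

Quinate is present, so FenW is active.
Ni²⁺ is present, so YilC is inactive.
No repressor is bound and FenW is active, so *cilG* is transcribed.
So CilG is produced and active.
With repressor CilG bound, *jovP* is not transcribed.
→ *jovP* is OFF.
Xylulose is absent, so PexS is inactive.
Mn²⁺ is absent, so ElnL is inactive.
With no repressor bound, *lutJ* is transcribed.
So LutJ is produced and active.
Rhamnulose is absent, so PexF is active.
Glyoxylate is present, so BexK is active.
No repressor is bound and PexF and BexK are active, so *oxaA* is transcribed.
So OxaA is produced and active.
No repressor is bound and LutJ and OxaA are active, so *haxJ* is transcribed.
→ *haxJ* is ON.
Tagatose is present, so SibB is active.
ppGpp is absent, so NolC is inactive.
With repressor SibB bound, *kulD* is not transcribed.
→ *kulD* is OFF.
Norleucine is absent, so HolW is active.
Citrulline is absent, so CilA is active.
With repressor HolW bound, *sovA* is not transcribed.
→ *sovA* is OFF.
1 of the 4 genes is transcribed.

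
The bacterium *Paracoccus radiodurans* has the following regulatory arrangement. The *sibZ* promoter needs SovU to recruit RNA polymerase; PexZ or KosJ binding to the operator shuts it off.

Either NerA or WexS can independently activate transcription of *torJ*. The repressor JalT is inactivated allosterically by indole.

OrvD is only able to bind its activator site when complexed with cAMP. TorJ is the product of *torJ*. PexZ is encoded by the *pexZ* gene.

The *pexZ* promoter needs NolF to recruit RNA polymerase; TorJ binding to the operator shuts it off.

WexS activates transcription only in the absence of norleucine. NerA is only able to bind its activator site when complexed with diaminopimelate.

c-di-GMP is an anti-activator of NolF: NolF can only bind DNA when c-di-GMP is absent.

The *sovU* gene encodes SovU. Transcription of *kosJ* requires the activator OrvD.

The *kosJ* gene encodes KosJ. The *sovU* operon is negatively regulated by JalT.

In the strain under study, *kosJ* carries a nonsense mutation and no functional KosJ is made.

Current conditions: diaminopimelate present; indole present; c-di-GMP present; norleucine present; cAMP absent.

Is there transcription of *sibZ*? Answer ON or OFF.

ON

Indole is present, so JalT is inactive.
With no repressor bound, *sovU* is transcribed.
So SovU is produced and active.
Diaminopimelate is present, so NerA is active.
Norleucine is present, so WexS is inactive.
Activator NerA is present, so *torJ* is transcribed.
So TorJ is produced and active.
c-di-GMP is present, so NolF is inactive.
With repressor TorJ bound, *pexZ* is not transcribed.
So PexZ is not produced.
KosJ is non-functional in this strain, so it has no effect.
No repressor is bound and SovU is active, so *sibZ* is transcribed.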